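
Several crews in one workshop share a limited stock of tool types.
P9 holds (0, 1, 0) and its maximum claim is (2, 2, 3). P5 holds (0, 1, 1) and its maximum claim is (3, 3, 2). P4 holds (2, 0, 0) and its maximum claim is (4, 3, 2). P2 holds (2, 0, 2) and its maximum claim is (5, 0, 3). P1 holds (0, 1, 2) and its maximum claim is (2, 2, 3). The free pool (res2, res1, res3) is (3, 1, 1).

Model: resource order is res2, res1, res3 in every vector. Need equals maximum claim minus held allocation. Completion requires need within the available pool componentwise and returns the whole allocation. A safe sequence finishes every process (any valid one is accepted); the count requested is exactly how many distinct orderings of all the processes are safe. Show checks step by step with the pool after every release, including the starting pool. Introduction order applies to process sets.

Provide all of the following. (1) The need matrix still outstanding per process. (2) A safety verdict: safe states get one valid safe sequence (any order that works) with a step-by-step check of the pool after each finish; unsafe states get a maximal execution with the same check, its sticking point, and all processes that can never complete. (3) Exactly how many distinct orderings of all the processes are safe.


(1) Outstanding need per process (order res2, res1, res3):
  P9: (2, 1, 3)
  P5: (3, 2, 1)
  P4: (2, 3, 2)
  P2: (3, 0, 1)
  P1: (2, 1, 1)
(2) SAFE — a valid safe sequence is P1, P5, P4, P2, P9.
Key observation: the order's first zero-slack moment is P1 ((2, 1, 1) needed, (3, 1, 1) free — a requested resource with nothing to spare).
Step-by-step check:
  pool = (3, 1, 1)
  P1 needs (2, 1, 1) <= (3, 1, 1) -> finishes; pool += (0, 1, 2) = (3, 2, 3)
  P5 needs (3, 2, 1) <= (3, 2, 3) -> finishes; pool += (0, 1, 1) = (3, 3, 4)
  P4 needs (2, 3, 2) <= (3, 3, 4) -> finishes; pool += (2, 0, 0) = (5, 3, 4)
  P2 needs (3, 0, 1) <= (5, 3, 4) -> finishes; pool += (2, 0, 2) = (7, 3, 6)
  P9 needs (2, 1, 3) <= (7, 3, 6) -> finishes; pool += (0, 1, 0) = (7, 4, 6)
(3) Precisely 24 of the possible complete orderings are safe sequences.


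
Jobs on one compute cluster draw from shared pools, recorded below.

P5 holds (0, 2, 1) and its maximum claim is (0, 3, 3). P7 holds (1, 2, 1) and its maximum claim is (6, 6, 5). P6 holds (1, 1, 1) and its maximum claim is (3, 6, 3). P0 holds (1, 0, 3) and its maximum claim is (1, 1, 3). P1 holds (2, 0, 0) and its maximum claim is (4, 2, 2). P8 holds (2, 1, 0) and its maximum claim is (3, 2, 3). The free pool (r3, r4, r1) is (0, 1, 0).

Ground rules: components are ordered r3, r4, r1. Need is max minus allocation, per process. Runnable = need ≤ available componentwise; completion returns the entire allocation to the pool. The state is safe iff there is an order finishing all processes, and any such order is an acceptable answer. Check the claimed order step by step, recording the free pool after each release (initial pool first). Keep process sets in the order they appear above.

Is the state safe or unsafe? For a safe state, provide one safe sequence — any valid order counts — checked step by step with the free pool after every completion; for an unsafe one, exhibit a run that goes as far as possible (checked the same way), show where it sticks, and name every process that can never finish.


The state is SAFE; one workable sequence: P0, P8, P1, P5, P7, P6.
Key observation: at P0 the run first touches a limit — (0, 1, 0) against (0, 1, 0), exact on a resource it actually requests.
Check, step by step:
  pool = (0, 1, 0)
  run P0 (needs (0, 1, 0), free (0, 1, 0)); after release of (1, 0, 3) the pool is (1, 1, 3)
  run P8 (needs (1, 1, 3), free (1, 1, 3)); after release of (2, 1, 0) the pool is (3, 2, 3)
  run P1 (needs (2, 2, 2), free (3, 2, 3)); after release of (2, 0, 0) the pool is (5, 2, 3)
  run P5 (needs (0, 1, 2), free (5, 2, 3)); after release of (0, 2, 1) the pool is (5, 4, 4)
  run P7 (needs (5, 4, 4), free (5, 4, 4)); after release of (1, 2, 1) the pool is (6, 6, 5)
  run P6 (needs (2, 5, 2), free (6, 6, 5)); after release of (1, 1, 1) the pool is (7, 7, 6)


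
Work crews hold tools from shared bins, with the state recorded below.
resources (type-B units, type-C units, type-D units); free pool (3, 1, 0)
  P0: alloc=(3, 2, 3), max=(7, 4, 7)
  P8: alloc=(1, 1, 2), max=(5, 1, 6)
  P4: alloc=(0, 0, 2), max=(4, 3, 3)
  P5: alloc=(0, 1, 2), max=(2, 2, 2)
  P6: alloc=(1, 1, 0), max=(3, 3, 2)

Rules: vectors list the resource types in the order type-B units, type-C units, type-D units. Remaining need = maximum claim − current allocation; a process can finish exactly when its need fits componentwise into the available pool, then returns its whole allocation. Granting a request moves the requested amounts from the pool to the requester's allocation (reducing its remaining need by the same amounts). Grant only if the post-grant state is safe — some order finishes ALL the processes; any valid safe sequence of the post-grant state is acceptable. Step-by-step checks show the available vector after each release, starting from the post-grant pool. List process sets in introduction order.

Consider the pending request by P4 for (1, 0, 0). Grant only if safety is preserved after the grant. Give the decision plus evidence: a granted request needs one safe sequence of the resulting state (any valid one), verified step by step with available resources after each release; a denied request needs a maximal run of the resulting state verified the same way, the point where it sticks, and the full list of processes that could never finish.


GRANT — the state after the grant stays safe, e.g. via P5, P6, P4, P0, P8.
Key observation: granting shrinks the pool to (2, 1, 0), yet P5 still fits and the chain goes through.
Verifying the post-grant state step by step:
  pool = (2, 1, 0)
  P5 needs (2, 1, 0) <= (2, 1, 0) -> finishes; pool += (0, 1, 2) = (2, 2, 2)
  P6 needs (2, 2, 2) <= (2, 2, 2) -> finishes; pool += (1, 1, 0) = (3, 3, 2)
  P4 needs (3, 3, 1) <= (3, 3, 2) -> finishes; pool += (1, 0, 2) = (4, 3, 4)
  P0 needs (4, 2, 4) <= (4, 3, 4) -> finishes; pool += (3, 2, 3) = (7, 5, 7)
  P8 needs (4, 0, 4) <= (7, 5, 7) -> finishes; pool += (1, 1, 2) = (8, 6, 9)


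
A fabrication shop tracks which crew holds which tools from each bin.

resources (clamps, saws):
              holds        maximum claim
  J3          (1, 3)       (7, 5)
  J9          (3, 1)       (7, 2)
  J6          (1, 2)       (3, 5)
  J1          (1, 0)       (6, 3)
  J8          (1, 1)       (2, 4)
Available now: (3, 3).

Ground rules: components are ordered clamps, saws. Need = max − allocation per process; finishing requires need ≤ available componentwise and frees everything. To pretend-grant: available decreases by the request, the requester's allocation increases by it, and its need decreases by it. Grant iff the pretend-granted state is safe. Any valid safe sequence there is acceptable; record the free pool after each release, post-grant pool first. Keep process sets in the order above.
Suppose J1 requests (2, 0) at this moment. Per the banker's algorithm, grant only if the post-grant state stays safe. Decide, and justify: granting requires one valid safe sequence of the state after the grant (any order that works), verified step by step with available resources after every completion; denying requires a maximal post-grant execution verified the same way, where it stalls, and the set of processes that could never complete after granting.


GRANT. The post-grant state is safe; one safe sequence: J8, J6, J1, J9, J3.
Key observation: after the grant the pool drops to (1, 3), which still lets J8 finish first and unwind the rest.
Step-by-step check of the post-grant state:
  pool = (1, 3)
  J8: need (1, 3) fits (1, 3); releases (1, 1), pool now (2, 4)
  J6: need (2, 3) fits (2, 4); releases (1, 2), pool now (3, 6)
  J1: need (3, 3) fits (3, 6); releases (3, 0), pool now (6, 6)
  J9: need (4, 1) fits (6, 6); releases (3, 1), pool now (9, 7)
  J3: need (6, 2) fits (9, 7); releases (1, 3), pool now (10, 10)


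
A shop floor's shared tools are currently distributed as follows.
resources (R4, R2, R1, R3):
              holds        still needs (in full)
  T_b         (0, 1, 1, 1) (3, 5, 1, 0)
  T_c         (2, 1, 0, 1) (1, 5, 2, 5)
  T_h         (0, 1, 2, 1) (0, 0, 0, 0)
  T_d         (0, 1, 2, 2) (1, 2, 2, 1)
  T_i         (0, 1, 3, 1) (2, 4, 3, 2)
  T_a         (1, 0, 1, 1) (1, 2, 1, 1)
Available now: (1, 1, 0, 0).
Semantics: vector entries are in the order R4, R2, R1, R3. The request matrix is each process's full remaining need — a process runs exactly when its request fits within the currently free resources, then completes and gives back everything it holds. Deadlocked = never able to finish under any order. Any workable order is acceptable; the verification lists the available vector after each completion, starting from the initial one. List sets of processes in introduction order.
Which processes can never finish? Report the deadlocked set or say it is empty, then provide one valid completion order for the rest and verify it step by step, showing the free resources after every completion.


Deadlocked set: T_b, T_c and T_i.
Key observation: T_h, T_a, T_d can finish, but then (2, 3, 5, 4) is all there is, and the blocked group's R2 demands exceed it.
A valid finishing order for the others: T_h, T_a, T_d. Walking it through:
  pool = (1, 1, 0, 0)
  run T_h (needs (0, 0, 0, 0), free (1, 1, 0, 0)); after release of (0, 1, 2, 1) the pool is (1, 2, 2, 1)
  run T_a (needs (1, 2, 1, 1), free (1, 2, 2, 1)); after release of (1, 0, 1, 1) the pool is (2, 2, 3, 2)
  run T_d (needs (1, 2, 2, 1), free (2, 2, 3, 2)); after release of (0, 1, 2, 2) the pool is (2, 3, 5, 4)
The blocked processes can never fit:
  T_b cannot run: need (3, 5, 1, 0) vs free (2, 3, 5, 4) (insufficient R4 and R2)
  T_c cannot run: need (1, 5, 2, 5) vs free (2, 3, 5, 4) (insufficient R2 and R3)
  T_i cannot run: need (2, 4, 3, 2) vs free (2, 3, 5, 4) (insufficient R2)


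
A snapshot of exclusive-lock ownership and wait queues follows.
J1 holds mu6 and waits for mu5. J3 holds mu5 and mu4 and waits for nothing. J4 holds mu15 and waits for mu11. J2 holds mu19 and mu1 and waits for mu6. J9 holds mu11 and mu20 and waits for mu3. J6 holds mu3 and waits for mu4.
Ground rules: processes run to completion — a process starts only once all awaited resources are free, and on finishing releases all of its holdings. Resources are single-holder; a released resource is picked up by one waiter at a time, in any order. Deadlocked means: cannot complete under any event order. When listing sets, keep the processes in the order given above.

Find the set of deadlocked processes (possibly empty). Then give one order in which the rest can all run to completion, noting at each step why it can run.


No process is deadlocked.
Key observation: all waits point, directly or indirectly, at processes that can finish, so nothing is permanently blocked.
The rest can finish in the order J3, J1, J6, J2, J9, J4.
Verifying each step:
  J3 waits on nothing -> runs at once and releases mu5 and mu4
  run J1 (all its waits — mu5 — are resolved); releases mu6
  run J6 (all its waits — mu4 — are resolved); releases mu3
  run J2 (all its waits — mu6 — are resolved); releases mu19 and mu1
  run J9 (all its waits — mu3 — are resolved); releases mu11 and mu20
  run J4 (all its waits — mu11 — are resolved); releases mu15


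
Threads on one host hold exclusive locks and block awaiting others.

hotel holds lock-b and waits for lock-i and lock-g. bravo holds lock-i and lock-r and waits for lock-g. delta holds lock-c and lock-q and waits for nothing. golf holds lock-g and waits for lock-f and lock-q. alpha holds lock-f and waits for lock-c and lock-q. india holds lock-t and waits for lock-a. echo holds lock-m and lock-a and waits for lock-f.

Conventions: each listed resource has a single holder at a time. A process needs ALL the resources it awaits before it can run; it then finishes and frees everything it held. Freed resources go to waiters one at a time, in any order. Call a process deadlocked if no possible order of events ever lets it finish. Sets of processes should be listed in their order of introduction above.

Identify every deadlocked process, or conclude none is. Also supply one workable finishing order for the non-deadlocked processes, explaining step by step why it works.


The deadlocked set is empty.
Key observation: although several processes wait, no cycle exists — each chain bottoms out at a free runner.
One completion order for the rest: delta, alpha, golf, echo, india, bravo, hotel.
Check, step by step:
  delta: no waits; runs immediately, freeing lock-c and lock-q
  alpha: everything it awaited (lock-c and lock-q) is free; runs, freeing lock-f
  golf: everything it awaited (lock-f and lock-q) is free; runs, freeing lock-g
  echo: everything it awaited (lock-f) is free; runs, freeing lock-m and lock-a
  india: everything it awaited (lock-a) is free; runs, freeing lock-t
  bravo: everything it awaited (lock-g) is free; runs, freeing lock-i and lock-r
  hotel: everything it awaited (lock-i and lock-g) is free; runs, freeing lock-b


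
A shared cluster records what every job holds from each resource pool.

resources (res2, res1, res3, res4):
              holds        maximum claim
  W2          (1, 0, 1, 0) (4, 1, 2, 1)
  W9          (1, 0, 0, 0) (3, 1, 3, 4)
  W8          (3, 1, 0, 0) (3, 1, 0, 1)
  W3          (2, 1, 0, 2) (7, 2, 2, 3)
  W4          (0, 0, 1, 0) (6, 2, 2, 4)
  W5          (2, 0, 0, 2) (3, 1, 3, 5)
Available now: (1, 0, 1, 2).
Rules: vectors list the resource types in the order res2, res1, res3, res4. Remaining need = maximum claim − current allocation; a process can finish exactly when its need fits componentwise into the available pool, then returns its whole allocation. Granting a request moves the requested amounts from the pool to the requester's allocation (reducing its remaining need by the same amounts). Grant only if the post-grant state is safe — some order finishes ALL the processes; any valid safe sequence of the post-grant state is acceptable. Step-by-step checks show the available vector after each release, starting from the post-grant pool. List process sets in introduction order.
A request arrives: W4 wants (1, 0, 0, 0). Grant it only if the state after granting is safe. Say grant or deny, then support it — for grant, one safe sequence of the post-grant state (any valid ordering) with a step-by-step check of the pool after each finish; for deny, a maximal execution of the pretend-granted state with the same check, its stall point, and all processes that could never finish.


DENY: after the grant no complete ordering would exist.
Key observation: after W8, W2 the pool peaks at (4, 1, 2, 2), and each blocked process is short somewhere: W9 on res3, res4; W3 on res2; W4 on res2, res1, res4; W5 on res3, res4.
Pretend the grant happened; the run W8, W2 goes as far as possible. Verifying each step:
  pool = (0, 0, 1, 2)
  run W8 (needs (0, 0, 0, 1), free (0, 0, 1, 2)); after release of (3, 1, 0, 0) the pool is (3, 1, 1, 2)
  run W2 (needs (3, 1, 1, 1), free (3, 1, 1, 2)); after release of (1, 0, 1, 0) the pool is (4, 1, 2, 2)
  blocked: W9 wants (2, 1, 3, 4), pool (4, 1, 2, 2) — not enough res3 and res4
  blocked: W3 wants (5, 1, 2, 1), pool (4, 1, 2, 2) — not enough res2
  blocked: W4 wants (5, 2, 1, 4), pool (4, 1, 2, 2) — not enough res2, res1 and res4
  blocked: W5 wants (1, 1, 3, 3), pool (4, 1, 2, 2) — not enough res3 and res4
Processes that could never finish after the grant: W9, W3, W4 and W5.


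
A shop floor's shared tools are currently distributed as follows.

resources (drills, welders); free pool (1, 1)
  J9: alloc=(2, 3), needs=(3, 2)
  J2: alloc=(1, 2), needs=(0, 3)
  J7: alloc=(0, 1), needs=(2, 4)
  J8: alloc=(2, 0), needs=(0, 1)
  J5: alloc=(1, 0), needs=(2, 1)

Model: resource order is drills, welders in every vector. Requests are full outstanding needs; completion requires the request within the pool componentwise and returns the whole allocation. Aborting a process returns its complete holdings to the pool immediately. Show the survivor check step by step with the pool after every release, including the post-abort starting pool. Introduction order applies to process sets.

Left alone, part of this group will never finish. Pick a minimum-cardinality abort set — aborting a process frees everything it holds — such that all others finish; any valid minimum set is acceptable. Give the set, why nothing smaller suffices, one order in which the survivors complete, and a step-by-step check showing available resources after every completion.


The answer: abort J9.
Key observation: J2 was stuck for good until J9 gave back (2, 3); in the order shown it finishes at step 2.
Why nothing smaller works: aborting no one leaves the state deadlocked as given.
Survivors finish in the order: J5, J2, J7, J8. Walking it through (pool after the aborts first):
  pool = (3, 4)
  J5 needs (2, 1) <= (3, 4) -> finishes; pool += (1, 0) = (4, 4)
  J2 needs (0, 3) <= (4, 4) -> finishes; pool += (1, 2) = (5, 6)
  J7 needs (2, 4) <= (5, 6) -> finishes; pool += (0, 1) = (5, 7)
  J8 needs (0, 1) <= (5, 7) -> finishes; pool += (2, 0) = (7, 7)


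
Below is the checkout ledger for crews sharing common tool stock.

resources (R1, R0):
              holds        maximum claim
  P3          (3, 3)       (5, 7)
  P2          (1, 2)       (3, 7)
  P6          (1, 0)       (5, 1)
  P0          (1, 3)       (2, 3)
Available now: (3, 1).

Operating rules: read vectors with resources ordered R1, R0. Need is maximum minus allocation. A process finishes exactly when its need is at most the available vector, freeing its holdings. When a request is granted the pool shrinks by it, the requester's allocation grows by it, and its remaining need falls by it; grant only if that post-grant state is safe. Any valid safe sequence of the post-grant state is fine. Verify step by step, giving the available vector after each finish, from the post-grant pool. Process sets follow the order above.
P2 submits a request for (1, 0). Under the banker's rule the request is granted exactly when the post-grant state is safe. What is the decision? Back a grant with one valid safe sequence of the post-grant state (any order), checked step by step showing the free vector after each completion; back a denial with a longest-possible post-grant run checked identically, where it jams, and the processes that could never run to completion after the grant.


GRANT. The post-grant state is safe; one safe sequence: P0, P3, P6, P2.
Key observation: even at the reduced pool (2, 1), P0 fits immediately, so safety survives the grant.
Step-by-step check of the post-grant state:
  pool = (2, 1)
  P0 needs (1, 0) <= (2, 1) -> finishes; pool += (1, 3) = (3, 4)
  P3 needs (2, 4) <= (3, 4) -> finishes; pool += (3, 3) = (6, 7)
  P6 needs (4, 1) <= (6, 7) -> finishes; pool += (1, 0) = (7, 7)
  P2 needs (1, 5) <= (7, 7) -> finishes; pool += (2, 2) = (9, 9)


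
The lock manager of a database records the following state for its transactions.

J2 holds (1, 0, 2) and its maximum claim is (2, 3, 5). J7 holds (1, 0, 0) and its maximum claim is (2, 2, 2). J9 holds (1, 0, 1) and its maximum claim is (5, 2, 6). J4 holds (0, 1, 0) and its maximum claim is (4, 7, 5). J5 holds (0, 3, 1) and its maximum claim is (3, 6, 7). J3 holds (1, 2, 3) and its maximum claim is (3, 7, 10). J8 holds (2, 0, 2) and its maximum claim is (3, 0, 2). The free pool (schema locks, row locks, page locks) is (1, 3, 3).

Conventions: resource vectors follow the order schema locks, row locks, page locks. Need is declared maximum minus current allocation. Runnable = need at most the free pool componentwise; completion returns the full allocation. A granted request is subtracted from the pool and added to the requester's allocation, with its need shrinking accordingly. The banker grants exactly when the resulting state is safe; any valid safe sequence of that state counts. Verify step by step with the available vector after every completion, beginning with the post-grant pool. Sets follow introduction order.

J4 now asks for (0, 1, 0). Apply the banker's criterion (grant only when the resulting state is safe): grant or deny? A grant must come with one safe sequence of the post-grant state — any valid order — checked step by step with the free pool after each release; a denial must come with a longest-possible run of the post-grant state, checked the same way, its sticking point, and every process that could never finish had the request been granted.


DENY: after the grant no complete ordering would exist.
Key observation: even finishing J7, J8, J9 leaves just (5, 2, 6) free — too little row locks for any of the remaining processes.
On the post-grant state, J7, J8, J9 is a maximal run — nothing extends it. Verifying each step:
  pool = (1, 2, 3)
  run J7 (needs (1, 2, 2), free (1, 2, 3)); after release of (1, 0, 0) the pool is (2, 2, 3)
  run J8 (needs (1, 0, 0), free (2, 2, 3)); after release of (2, 0, 2) the pool is (4, 2, 5)
  run J9 (needs (4, 2, 5), free (4, 2, 5)); after release of (1, 0, 1) the pool is (5, 2, 6)
  J2 cannot run: need (1, 3, 3) vs free (5, 2, 6) (insufficient row locks)
  J4 cannot run: need (4, 5, 5) vs free (5, 2, 6) (insufficient row locks)
  J5 cannot run: need (3, 3, 6) vs free (5, 2, 6) (insufficient row locks)
  J3 cannot run: need (2, 5, 7) vs free (5, 2, 6) (insufficient row locks and page locks)
Post-grant, the permanently blocked set is J2, J4, J5 and J3.


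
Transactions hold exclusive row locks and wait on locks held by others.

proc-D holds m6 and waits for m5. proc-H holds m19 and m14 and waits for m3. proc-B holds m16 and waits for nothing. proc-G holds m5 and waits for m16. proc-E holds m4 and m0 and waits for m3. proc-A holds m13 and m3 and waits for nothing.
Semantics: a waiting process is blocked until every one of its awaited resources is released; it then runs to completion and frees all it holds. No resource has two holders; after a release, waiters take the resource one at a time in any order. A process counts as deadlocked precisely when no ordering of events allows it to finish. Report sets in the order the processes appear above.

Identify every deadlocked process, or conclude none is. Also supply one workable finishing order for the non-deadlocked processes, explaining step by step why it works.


No process is deadlocked.
Key observation: the wait relation is loop-free; peeling off processes with no waits unwinds the whole state.
The rest can finish in the order proc-B, proc-A, proc-H, proc-G, proc-D, proc-E.
Step-by-step check:
  run proc-B (it waits on nothing); releases m16
  run proc-A (it waits on nothing); releases m13 and m3
  proc-H: everything it awaited (m3) is free; runs, freeing m19 and m14
  proc-G: everything it awaited (m16) is free; runs, freeing m5
  proc-D: everything it awaited (m5) is free; runs, freeing m6
  proc-E: everything it awaited (m3) is free; runs, freeing m4 and m0


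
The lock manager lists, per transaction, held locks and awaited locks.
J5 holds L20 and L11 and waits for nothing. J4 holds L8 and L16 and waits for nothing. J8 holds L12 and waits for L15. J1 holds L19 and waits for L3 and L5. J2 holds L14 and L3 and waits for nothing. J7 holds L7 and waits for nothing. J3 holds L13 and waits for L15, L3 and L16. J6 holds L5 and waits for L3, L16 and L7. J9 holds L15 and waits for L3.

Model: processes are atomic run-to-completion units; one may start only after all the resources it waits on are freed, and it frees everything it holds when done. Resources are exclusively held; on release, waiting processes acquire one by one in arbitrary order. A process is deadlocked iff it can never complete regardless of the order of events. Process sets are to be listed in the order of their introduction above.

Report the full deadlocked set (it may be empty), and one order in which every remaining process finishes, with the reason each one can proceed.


The deadlocked set is empty.
Key observation: there is no circular wait here — follow any chain and it reaches a process that is free to run now.
A valid finishing order for the others: J2, J4, J5, J9, J8, J7, J6, J3, J1.
Walking it through:
  J2: no waits; runs immediately, freeing L14 and L3
  J4: no waits; runs immediately, freeing L8 and L16
  J5: no waits; runs immediately, freeing L20 and L11
  J9: everything it awaited (L3) is free; runs, freeing L15
  J8: everything it awaited (L15) is free; runs, freeing L12
  J7: no waits; runs immediately, freeing L7
  J6: everything it awaited (L3, L16 and L7) is free; runs, freeing L5
  J3: everything it awaited (L15, L3 and L16) is free; runs, freeing L13
  J1: everything it awaited (L3 and L5) is free; runs, freeing L19


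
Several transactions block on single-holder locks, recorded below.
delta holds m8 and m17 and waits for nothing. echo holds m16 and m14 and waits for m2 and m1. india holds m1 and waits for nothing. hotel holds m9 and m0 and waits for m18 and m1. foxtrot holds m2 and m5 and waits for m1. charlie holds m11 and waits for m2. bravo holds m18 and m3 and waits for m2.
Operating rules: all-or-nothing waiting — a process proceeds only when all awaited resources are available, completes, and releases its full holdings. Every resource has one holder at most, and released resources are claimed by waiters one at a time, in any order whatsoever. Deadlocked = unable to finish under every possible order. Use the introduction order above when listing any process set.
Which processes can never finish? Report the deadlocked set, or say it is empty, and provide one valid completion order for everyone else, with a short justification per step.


No process is deadlocked.
Key observation: every chain of waits terminates; starting from the processes that wait on nothing, all the rest unlock in turn.
One completion order for the rest: india, foxtrot, delta, bravo, echo, hotel, charlie.
Verifying each step:
  run india (it waits on nothing); releases m1
  run foxtrot (all its waits — m1 — are resolved); releases m2 and m5
  run delta (it waits on nothing); releases m8 and m17
  run bravo (all its waits — m2 — are resolved); releases m18 and m3
  run echo (all its waits — m2 and m1 — are resolved); releases m16 and m14
  run hotel (all its waits — m18 and m1 — are resolved); releases m9 and m0
  run charlie (all its waits — m2 — are resolved); releases m11


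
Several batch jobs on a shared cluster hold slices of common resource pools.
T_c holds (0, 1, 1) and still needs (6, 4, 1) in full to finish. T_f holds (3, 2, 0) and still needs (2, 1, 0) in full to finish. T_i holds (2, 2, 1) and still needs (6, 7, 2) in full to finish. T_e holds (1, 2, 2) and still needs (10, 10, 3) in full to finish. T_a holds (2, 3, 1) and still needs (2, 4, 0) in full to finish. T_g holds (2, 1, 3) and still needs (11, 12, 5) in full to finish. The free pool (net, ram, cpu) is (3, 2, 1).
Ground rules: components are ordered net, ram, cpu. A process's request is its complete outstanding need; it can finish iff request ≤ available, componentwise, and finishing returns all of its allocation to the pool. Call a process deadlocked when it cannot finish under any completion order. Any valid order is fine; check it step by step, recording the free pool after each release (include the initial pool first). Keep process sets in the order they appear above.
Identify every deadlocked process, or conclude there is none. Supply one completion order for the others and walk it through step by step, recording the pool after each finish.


The deadlocked set is empty.
Key observation: beginning at T_f, releases accumulate fast enough that every process eventually fits.
The rest can finish in the order T_f, T_a, T_i, T_c, T_e, T_g. Step-by-step check:
  pool = (3, 2, 1)
  run T_f (needs (2, 1, 0), free (3, 2, 1)); after release of (3, 2, 0) the pool is (6, 4, 1)
  run T_a (needs (2, 4, 0), free (6, 4, 1)); after release of (2, 3, 1) the pool is (8, 7, 2)
  run T_i (needs (6, 7, 2), free (8, 7, 2)); after release of (2, 2, 1) the pool is (10, 9, 3)
  run T_c (needs (6, 4, 1), free (10, 9, 3)); after release of (0, 1, 1) the pool is (10, 10, 4)
  run T_e (needs (10, 10, 3), free (10, 10, 4)); after release of (1, 2, 2) the pool is (11, 12, 6)
  run T_g (needs (11, 12, 5), free (11, 12, 6)); after release of (2, 1, 3) the pool is (13, 13, 9)


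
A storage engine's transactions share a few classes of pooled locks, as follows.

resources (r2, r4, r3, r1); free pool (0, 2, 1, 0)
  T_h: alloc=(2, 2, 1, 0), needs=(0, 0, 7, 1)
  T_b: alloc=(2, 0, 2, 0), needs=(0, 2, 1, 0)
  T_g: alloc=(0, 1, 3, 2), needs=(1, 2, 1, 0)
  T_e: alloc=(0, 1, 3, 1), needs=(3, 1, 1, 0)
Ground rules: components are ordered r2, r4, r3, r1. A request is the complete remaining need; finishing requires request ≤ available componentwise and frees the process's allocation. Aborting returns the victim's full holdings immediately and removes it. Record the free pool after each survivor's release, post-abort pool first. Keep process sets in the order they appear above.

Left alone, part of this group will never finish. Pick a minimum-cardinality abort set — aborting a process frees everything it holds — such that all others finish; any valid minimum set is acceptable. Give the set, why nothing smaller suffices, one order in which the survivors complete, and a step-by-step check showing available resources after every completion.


The answer: abort T_h.
Key observation: aborting T_h returns (2, 2, 1, 0), and T_e — hopeless before — runs at step 3 with the returned capacity in the pool.
No smaller set exists: with zero aborts the deadlock remains.
Survivors finish in the order: T_g, T_b, T_e. Step-by-step check (pool after the aborts first):
  pool = (2, 4, 2, 0)
  T_g needs (1, 2, 1, 0) <= (2, 4, 2, 0) -> finishes; pool += (0, 1, 3, 2) = (2, 5, 5, 2)
  T_b needs (0, 2, 1, 0) <= (2, 5, 5, 2) -> finishes; pool += (2, 0, 2, 0) = (4, 5, 7, 2)
  T_e needs (3, 1, 1, 0) <= (4, 5, 7, 2) -> finishes; pool += (0, 1, 3, 1) = (4, 6, 10, 3)


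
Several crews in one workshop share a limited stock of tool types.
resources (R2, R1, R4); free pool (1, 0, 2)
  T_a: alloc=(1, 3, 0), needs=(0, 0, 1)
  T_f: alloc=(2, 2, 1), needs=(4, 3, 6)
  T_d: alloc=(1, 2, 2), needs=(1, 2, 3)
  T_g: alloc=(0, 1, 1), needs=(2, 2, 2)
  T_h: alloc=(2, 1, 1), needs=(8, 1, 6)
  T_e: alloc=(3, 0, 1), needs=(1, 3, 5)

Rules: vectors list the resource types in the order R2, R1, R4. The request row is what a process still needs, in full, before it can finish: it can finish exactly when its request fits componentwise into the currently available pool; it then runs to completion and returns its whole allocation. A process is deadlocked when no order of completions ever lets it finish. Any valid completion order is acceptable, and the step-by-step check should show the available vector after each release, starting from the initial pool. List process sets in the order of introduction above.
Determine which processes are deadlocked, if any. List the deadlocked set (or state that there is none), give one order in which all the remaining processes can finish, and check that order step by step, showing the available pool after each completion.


No process is deadlocked.
Key observation: beginning at T_a, releases accumulate fast enough that every process eventually fits.
A valid finishing order for the others: T_a, T_g, T_d, T_e, T_f, T_h. Step-by-step check:
  pool = (1, 0, 2)
  T_a: need (0, 0, 1) fits (1, 0, 2); releases (1, 3, 0), pool now (2, 3, 2)
  T_g: need (2, 2, 2) fits (2, 3, 2); releases (0, 1, 1), pool now (2, 4, 3)
  T_d: need (1, 2, 3) fits (2, 4, 3); releases (1, 2, 2), pool now (3, 6, 5)
  T_e: need (1, 3, 5) fits (3, 6, 5); releases (3, 0, 1), pool now (6, 6, 6)
  T_f: need (4, 3, 6) fits (6, 6, 6); releases (2, 2, 1), pool now (8, 8, 7)
  T_h: need (8, 1, 6) fits (8, 8, 7); releases (2, 1, 1), pool now (10, 9, 8)


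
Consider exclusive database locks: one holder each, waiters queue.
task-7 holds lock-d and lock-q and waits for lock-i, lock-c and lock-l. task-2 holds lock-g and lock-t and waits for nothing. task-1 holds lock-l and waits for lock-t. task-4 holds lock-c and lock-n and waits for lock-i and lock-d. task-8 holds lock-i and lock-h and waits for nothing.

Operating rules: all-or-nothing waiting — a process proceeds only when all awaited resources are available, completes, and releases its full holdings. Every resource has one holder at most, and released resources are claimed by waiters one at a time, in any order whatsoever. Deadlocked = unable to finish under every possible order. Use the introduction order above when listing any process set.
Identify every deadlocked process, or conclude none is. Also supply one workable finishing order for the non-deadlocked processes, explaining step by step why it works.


The deadlocked set is task-7 and task-4.
Key observation: the knot is the closed ring of waits task-7 -> task-4 -> task-7; no other process is dragged down with it.
The rest can finish in the order task-2, task-8, task-1.
Walking it through:
  task-2 waits on nothing -> runs at once and releases lock-g and lock-t
  task-8 waits on nothing -> runs at once and releases lock-i and lock-h
  task-1: everything it awaited (lock-t) is free; runs, freeing lock-l


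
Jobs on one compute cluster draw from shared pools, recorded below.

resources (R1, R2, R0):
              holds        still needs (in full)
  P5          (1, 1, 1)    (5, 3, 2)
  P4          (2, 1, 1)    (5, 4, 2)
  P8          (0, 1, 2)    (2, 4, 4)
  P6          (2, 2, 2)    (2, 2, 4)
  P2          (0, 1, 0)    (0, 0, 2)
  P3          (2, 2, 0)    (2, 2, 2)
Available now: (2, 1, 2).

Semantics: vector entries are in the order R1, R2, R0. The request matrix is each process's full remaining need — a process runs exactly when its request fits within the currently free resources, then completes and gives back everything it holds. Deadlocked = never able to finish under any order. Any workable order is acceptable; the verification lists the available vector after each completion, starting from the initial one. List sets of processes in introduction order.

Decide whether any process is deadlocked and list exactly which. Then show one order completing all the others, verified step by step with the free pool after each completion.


Deadlocked: P5, P4, P8 and P6.
Key observation: after P2, P3 the pool peaks at (4, 4, 2), and each blocked process is short somewhere: P5 on R1; P4 on R1; P8 on R0; P6 on R0.
A valid finishing order for the others: P2, P3. Check, step by step:
  pool = (2, 1, 2)
  run P2 (needs (0, 0, 2), free (2, 1, 2)); after release of (0, 1, 0) the pool is (2, 2, 2)
  run P3 (needs (2, 2, 2), free (2, 2, 2)); after release of (2, 2, 0) the pool is (4, 4, 2)
The stuck group stays short no matter what:
  P5 cannot run: need (5, 3, 2) vs free (4, 4, 2) (insufficient R1)
  P4 cannot run: need (5, 4, 2) vs free (4, 4, 2) (insufficient R1)
  P8 cannot run: need (2, 4, 4) vs free (4, 4, 2) (insufficient R0)
  P6 cannot run: need (2, 2, 4) vs free (4, 4, 2) (insufficient R0)


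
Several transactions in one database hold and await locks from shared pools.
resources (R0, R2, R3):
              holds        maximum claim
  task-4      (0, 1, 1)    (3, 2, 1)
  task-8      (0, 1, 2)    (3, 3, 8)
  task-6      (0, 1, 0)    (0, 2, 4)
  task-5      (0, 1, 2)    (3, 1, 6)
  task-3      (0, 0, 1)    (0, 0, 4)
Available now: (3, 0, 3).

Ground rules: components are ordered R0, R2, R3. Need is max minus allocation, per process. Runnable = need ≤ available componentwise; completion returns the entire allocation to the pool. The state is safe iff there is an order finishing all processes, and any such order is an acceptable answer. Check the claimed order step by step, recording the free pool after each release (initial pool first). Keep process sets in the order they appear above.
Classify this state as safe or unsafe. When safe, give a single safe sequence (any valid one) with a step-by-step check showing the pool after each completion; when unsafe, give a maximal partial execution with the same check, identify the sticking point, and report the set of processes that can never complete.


SAFE. One safe sequence: task-3, task-5, task-4, task-6, task-8.
Key observation: task-3 marks the first exact bind of the order: its need (0, 0, 3) fits the free (3, 0, 3) with zero slack on a requested resource.
Check, step by step:
  pool = (3, 0, 3)
  run task-3 (needs (0, 0, 3), free (3, 0, 3)); after release of (0, 0, 1) the pool is (3, 0, 4)
  run task-5 (needs (3, 0, 4), free (3, 0, 4)); after release of (0, 1, 2) the pool is (3, 1, 6)
  run task-4 (needs (3, 1, 0), free (3, 1, 6)); after release of (0, 1, 1) the pool is (3, 2, 7)
  run task-6 (needs (0, 1, 4), free (3, 2, 7)); after release of (0, 1, 0) the pool is (3, 3, 7)
  run task-8 (needs (3, 2, 6), free (3, 3, 7)); after release of (0, 1, 2) the pool is (3, 4, 9)


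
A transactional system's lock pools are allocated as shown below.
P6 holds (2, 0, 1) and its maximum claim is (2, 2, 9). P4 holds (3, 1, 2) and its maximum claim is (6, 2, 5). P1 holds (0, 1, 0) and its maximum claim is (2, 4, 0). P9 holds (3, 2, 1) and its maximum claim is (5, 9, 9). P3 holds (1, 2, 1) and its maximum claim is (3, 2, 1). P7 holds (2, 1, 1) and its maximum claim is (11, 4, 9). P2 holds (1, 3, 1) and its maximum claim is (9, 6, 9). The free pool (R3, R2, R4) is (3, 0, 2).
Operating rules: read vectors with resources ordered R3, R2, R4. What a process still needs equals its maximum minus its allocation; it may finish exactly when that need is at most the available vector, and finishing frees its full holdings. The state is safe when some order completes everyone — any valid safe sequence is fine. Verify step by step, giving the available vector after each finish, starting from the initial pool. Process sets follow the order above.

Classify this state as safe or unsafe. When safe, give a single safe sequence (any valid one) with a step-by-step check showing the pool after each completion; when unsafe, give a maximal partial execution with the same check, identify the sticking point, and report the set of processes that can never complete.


The state is UNSAFE.
Key observation: even finishing P3, P4, P1 leaves just (7, 4, 5) free — too little R4 for any of the remaining processes.
The run P3, P4, P1 cannot be extended any further. Check, step by step:
  pool = (3, 0, 2)
  run P3 (needs (2, 0, 0), free (3, 0, 2)); after release of (1, 2, 1) the pool is (4, 2, 3)
  run P4 (needs (3, 1, 3), free (4, 2, 3)); after release of (3, 1, 2) the pool is (7, 3, 5)
  run P1 (needs (2, 3, 0), free (7, 3, 5)); after release of (0, 1, 0) the pool is (7, 4, 5)
  P6 still needs (0, 2, 8) but only (7, 4, 5) is free — short on R4
  P9 still needs (2, 7, 8) but only (7, 4, 5) is free — short on R2 and R4
  P7 still needs (9, 3, 8) but only (7, 4, 5) is free — short on R3 and R4
  P2 still needs (8, 3, 8) but only (7, 4, 5) is free — short on R3 and R4
Processes that can never finish: P6, P9, P7 and P2.


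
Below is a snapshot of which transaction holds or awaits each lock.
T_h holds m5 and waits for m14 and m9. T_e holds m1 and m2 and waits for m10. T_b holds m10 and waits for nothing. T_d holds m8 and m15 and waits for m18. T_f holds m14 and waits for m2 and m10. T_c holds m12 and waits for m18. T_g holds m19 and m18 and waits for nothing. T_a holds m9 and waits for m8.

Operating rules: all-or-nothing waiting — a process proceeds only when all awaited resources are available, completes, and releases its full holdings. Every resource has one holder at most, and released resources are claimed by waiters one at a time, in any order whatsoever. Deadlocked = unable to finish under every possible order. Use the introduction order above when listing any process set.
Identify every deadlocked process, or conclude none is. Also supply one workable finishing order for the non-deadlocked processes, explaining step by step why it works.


No process is deadlocked.
Key observation: every chain of waits terminates; starting from the processes that wait on nothing, all the rest unlock in turn.
One completion order for the rest: T_g, T_b, T_e, T_f, T_d, T_a, T_c, T_h.
Verifying each step:
  T_g: no waits; runs immediately, freeing m19 and m18
  T_b: no waits; runs immediately, freeing m10
  T_e: everything it awaited (m10) is free; runs, freeing m1 and m2
  T_f: everything it awaited (m2 and m10) is free; runs, freeing m14
  T_d: everything it awaited (m18) is free; runs, freeing m8 and m15
  T_a: everything it awaited (m8) is free; runs, freeing m9
  T_c: everything it awaited (m18) is free; runs, freeing m12
  T_h: everything it awaited (m14 and m9) is free; runs, freeing m5
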